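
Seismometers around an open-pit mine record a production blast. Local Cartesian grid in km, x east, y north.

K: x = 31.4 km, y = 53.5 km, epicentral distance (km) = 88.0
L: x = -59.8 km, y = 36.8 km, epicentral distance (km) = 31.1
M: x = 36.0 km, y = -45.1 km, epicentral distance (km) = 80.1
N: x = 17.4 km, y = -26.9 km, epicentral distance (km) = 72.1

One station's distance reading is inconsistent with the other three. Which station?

Solve using three stations at a time. Using K, L, N (subtract circle equations pairwise → linear system) gives (x, y) ≈ (-44.8, 9.5).
Distances from that point to each station vs reported:
  K: calculated 88.0 vs reported 88.0 → residual 0.0 km
  L: calculated 31.1 vs reported 31.1 → residual 0.0 km
  M: calculated 97.6 vs reported 80.1 → residual 17.5 km
  N: calculated 72.1 vs reported 72.1 → residual 0.0 km
K, L, N are mutually consistent (residuals ≈ 0); M is off by 17.5 km.

M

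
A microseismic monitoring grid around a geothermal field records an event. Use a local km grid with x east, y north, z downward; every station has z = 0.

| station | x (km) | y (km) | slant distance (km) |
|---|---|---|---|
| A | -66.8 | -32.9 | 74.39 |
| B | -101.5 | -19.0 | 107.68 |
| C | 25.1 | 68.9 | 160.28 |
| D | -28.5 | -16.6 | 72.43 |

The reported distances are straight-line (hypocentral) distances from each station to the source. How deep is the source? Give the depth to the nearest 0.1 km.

29.1 km

Each station gives a sphere (x−x_i)² + (y−y_i)² + z² = d_i² (stations at z=0).
Subtracting the A sphere from B and C: z² cancels, leaving linear equations in x and y:
-69.4 x + 27.8 y = -942.51
183.8 x + 203.6 y = -20323.24
Solving: x ≈ -19.392, y ≈ -82.313 km (keep extra digits for the depth step; rounded: -19.4, -82.3).
Then from the A sphere: z² = 74.39² − (x + 66.8)² − (y + 32.9)² with x = -19.392, y = -82.313, so z ≈ 29.064 ≈ 29.1 km.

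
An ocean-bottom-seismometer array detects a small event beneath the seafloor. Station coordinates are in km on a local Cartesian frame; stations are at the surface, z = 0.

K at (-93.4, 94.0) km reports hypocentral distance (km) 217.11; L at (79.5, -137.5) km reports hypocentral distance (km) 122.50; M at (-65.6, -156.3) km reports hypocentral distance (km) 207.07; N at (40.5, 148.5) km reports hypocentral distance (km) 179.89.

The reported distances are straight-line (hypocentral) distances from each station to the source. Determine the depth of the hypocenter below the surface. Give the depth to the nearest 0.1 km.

depth ≈ 37.8 km

Each station gives a sphere (x−x_i)² + (y−y_i)² + z² = d_i² (stations at z=0).
Subtracting the K sphere from L and M: z² cancels, leaving linear equations in x and y:
345.8 x − 463.0 y = 39797.44
55.6 x − 500.6 y = 15432.26
Solving: x ≈ 86.706, y ≈ -21.197 km (keep extra digits for the depth step; rounded: 86.7, -21.2).
Then from the K sphere: z² = 217.11² − (x + 93.4)² − (y − 94.0)² with x = 86.706, y = -21.197, so z ≈ 37.792 ≈ 37.8 km.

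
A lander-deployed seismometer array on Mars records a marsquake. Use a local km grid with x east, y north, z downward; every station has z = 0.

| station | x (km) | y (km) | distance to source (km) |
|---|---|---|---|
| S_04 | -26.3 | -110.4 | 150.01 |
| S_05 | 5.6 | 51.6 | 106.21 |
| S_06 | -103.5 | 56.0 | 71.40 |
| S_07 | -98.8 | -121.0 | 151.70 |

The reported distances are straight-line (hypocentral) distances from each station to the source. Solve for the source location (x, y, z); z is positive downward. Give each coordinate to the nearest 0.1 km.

Each station gives a sphere (x−x_i)² + (y−y_i)² + z² = d_i² (stations at z=0).
Subtracting the S_04 sphere from S_05 and S_06: z² cancels, leaving linear equations in x and y:
63.8 x + 324.0 y = 1036.51
-154.4 x + 332.8 y = 18373.44
Solving: x ≈ -78.700, y ≈ 18.696 km (keep extra digits for the depth step; rounded: -78.7, 18.7).
Then from the S_04 sphere: z² = 150.01² − (x + 26.3)² − (y + 110.4)² with x = -78.700, y = 18.696, so z ≈ 55.601 ≈ 55.6 km.
Check against S_07 (with the unrounded solution): distance 151.69 ≈ 151.70 km. ✓

(-78.7, 18.7, 55.6)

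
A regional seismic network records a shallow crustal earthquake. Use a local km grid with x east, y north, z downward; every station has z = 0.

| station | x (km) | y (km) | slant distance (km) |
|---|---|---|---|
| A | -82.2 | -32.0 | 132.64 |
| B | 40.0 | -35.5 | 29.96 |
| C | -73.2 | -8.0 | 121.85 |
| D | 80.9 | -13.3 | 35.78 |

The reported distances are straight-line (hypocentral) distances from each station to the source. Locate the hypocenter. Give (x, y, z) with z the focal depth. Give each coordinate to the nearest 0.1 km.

x ≈ 47.9 km, y ≈ -9.9 km, depth ≈ 13.4 km

Each station gives a sphere (x−x_i)² + (y−y_i)² + z² = d_i² (stations at z=0).
Subtracting the A sphere from B and C: z² cancels, leaving linear equations in x and y:
244.4 x − 7.0 y = 11775.18
18.0 x + 48.0 y = 387.35
Solving: x ≈ 47.897, y ≈ -9.892 km (keep extra digits for the depth step; rounded: 47.9, -9.9).
Then from the A sphere: z² = 132.64² − (x + 82.2)² − (y + 32.0)² with x = 47.897, y = -9.892, so z ≈ 13.393 ≈ 13.4 km.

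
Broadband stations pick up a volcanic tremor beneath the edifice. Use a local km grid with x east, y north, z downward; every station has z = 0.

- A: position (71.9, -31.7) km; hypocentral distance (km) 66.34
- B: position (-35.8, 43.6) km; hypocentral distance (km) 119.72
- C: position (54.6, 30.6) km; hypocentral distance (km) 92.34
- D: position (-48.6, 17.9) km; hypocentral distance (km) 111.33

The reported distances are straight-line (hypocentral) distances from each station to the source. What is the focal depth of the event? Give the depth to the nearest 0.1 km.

z ≈ 50.2 km

Each station gives a sphere (x−x_i)² + (y−y_i)² + z² = d_i² (stations at z=0).
Subtracting the A sphere from B and C: z² cancels, leaving linear equations in x and y:
-215.4 x + 150.6 y = -12923.78
-34.6 x + 124.6 y = -6382.66
Solving: x ≈ 30.011, y ≈ -42.892 km (keep extra digits for the depth step; rounded: 30.0, -42.9).
Then from the A sphere: z² = 66.34² − (x − 71.9)² − (y + 31.7)² with x = 30.011, y = -42.892, so z ≈ 50.210 ≈ 50.2 km.
Check against D (with the unrounded solution): distance 111.34 ≈ 111.33 km. ✓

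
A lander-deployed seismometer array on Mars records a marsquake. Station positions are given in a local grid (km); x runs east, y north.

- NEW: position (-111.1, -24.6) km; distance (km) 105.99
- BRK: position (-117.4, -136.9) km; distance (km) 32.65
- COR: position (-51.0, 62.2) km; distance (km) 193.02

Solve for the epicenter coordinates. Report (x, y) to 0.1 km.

(-86.1, -127.6)

Circle about each station: (x + 111.1)² + (y + 24.6)² = 105.99²; (x + 117.4)² + (y + 136.9)² = 32.65²; (x + 51.0)² + (y − 62.2)² = 193.02².
Subtracting the NEW equation from the BRK and COR equations removes the quadratic terms:
-12.6 x − 224.6 y = 29743.86
120.2 x + 173.6 y = -32501.37
Solving the 2×2 system: x ≈ -86.1, y ≈ -127.6 km.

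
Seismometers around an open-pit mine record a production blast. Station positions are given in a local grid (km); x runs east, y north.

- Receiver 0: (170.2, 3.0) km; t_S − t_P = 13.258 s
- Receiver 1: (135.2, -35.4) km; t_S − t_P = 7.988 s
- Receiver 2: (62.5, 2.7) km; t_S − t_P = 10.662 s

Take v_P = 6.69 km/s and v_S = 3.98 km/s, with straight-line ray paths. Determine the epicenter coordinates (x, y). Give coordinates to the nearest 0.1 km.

Distance from S−P lag: d = Δt · v_P v_S / (v_P − v_S) = Δt · (6.69·3.98)/(6.69−3.98) ≈ 9.8252·Δt.
So d_Receiver 0 = 130.26, d_Receiver 1 = 78.48, d_Receiver 2 = 104.76 km.
Circle about each station: (x − 170.2)² + (y − 3.0)² = 130.26²; (x − 135.2)² + (y + 35.4)² = 78.48²; (x − 62.5)² + (y − 2.7)² = 104.76².
Subtracting the Receiver 0 equation from the Receiver 1 and Receiver 2 equations removes the quadratic terms:
-70.0 x − 76.8 y = 1363.72
-215.4 x − 0.6 y = -19070.49
Solving the 2×2 system: x ≈ 88.8, y ≈ -98.7 km.

x ≈ 88.8 km, y ≈ -98.7 km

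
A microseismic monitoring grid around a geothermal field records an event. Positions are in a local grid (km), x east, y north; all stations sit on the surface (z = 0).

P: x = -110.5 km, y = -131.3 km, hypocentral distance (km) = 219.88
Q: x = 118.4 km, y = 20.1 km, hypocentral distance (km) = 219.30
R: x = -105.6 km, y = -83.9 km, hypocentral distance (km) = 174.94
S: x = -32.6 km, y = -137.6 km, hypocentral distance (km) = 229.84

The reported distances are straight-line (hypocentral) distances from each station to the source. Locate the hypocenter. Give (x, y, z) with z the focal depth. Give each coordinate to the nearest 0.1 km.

x ≈ -83.2 km, y ≈ 77.0 km, depth ≈ 64.9 km

Each station gives a sphere (x−x_i)² + (y−y_i)² + z² = d_i² (stations at z=0).
Subtracting the P sphere from Q and R: z² cancels, leaving linear equations in x and y:
457.8 x + 302.8 y = -14772.65
9.8 x + 94.8 y = 6483.84
Solving: x ≈ -83.195, y ≈ 76.995 km (keep extra digits for the depth step; rounded: -83.2, 77.0).
Then from the P sphere: z² = 219.88² − (x + 110.5)² − (y + 131.3)² with x = -83.195, y = 76.995, so z ≈ 64.922 ≈ 64.9 km.
Check against S (with the unrounded solution): distance 229.84 ≈ 229.84 km. ✓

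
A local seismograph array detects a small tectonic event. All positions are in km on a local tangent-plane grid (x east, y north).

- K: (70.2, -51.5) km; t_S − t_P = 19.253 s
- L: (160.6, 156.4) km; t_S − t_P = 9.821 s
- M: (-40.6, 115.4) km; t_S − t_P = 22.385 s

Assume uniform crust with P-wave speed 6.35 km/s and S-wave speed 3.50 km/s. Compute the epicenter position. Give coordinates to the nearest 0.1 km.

131.4 km east, 85.6 km north

Distance from S−P lag: d = Δt · v_P v_S / (v_P − v_S) = Δt · (6.35·3.50)/(6.35−3.50) ≈ 7.7982·Δt.
So d_K = 150.14, d_L = 76.59, d_M = 174.56 km.
Circle about each station: (x − 70.2)² + (y + 51.5)² = 150.14²; (x − 160.6)² + (y − 156.4)² = 76.59²; (x + 40.6)² + (y − 115.4)² = 174.56².
Subtracting the K equation from the L and M equations removes the quadratic terms:
180.8 x + 415.8 y = 59349.02
-221.6 x + 333.8 y = -543.94
Solving the 2×2 system: x ≈ 131.4, y ≈ 85.6 km.
Check against K (with the unrounded x, y): √((x − 70.2)²+(y + 51.5)²) = 150.14 ≈ 150.14 km. ✓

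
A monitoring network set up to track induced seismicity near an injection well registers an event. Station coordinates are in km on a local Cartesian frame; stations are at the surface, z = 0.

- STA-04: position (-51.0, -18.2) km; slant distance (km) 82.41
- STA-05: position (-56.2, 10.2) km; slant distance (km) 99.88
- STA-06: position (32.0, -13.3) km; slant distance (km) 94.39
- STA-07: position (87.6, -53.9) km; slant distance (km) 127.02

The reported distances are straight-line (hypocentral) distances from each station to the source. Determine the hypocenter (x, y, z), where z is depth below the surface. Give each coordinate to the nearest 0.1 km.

Each station gives a sphere (x−x_i)² + (y−y_i)² + z² = d_i² (stations at z=0).
Subtracting the STA-04 sphere from STA-05 and STA-06: z² cancels, leaving linear equations in x and y:
-10.4 x + 56.8 y = -2854.37
166.0 x + 9.8 y = -3849.41
Solving: x ≈ -20.006, y ≈ -53.916 km (keep extra digits for the depth step; rounded: -20.0, -53.9).
Then from the STA-04 sphere: z² = 82.41² − (x + 51.0)² − (y + 18.2)² with x = -20.006, y = -53.916, so z ≈ 67.492 ≈ 67.5 km.

x ≈ -20.0 km, y ≈ -53.9 km, depth ≈ 67.5 km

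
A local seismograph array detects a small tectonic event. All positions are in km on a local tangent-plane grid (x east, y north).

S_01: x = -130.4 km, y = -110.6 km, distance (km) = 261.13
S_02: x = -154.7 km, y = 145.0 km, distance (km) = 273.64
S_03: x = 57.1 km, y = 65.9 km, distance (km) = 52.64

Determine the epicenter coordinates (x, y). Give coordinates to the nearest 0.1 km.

Circle about each station: (x + 130.4)² + (y + 110.6)² = 261.13²; (x + 154.7)² + (y − 145.0)² = 273.64²; (x − 57.1)² + (y − 65.9)² = 52.64².
Subtracting the S_01 equation from the S_02 and S_03 equations removes the quadratic terms:
-48.6 x + 511.2 y = 9030.60
375.0 x + 353.0 y = 43784.61
Solving the 2×2 system: x ≈ 91.9, y ≈ 26.4 km.

(91.9, 26.4)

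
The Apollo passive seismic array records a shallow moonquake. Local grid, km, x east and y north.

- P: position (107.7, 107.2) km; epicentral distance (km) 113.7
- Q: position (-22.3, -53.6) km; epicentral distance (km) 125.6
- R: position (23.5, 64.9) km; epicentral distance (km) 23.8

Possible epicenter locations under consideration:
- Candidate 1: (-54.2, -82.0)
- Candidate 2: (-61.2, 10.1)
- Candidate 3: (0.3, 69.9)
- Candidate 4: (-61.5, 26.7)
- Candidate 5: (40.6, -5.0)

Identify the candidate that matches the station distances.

Candidate 3

For each candidate, compare |candidate − station| to the reported distance:
Candidate 1: residuals P 135.3, Q 82.9, R 142.4 → max 142.4 km
Candidate 2: residuals P 81.1, Q 51.0, R 77.1 → max 81.1 km
Candidate 3: residuals P 0.0, Q 0.0, R 0.1 → max 0.1 km
Candidate 4: residuals P 73.7, Q 36.2, R 69.4 → max 73.7 km
Candidate 5: residuals P 17.0, Q 46.1, R 48.2 → max 48.2 km
Only Candidate 3 has all residuals ≈ 0.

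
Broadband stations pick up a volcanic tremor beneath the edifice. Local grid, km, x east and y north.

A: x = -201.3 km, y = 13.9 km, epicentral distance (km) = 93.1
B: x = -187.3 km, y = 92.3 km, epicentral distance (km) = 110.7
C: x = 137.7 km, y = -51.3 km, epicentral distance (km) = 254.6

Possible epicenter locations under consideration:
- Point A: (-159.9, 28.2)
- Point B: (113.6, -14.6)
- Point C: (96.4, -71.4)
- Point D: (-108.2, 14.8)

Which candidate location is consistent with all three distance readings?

For each candidate, compare |candidate − station| to the reported distance:
Point A: residuals A 49.3, B 41.0, C 53.4 → max 53.4 km
Point B: residuals A 223.1, B 208.6, C 210.7 → max 223.1 km
Point C: residuals A 216.6, B 216.8, C 208.7 → max 216.8 km
Point D: residuals A 0.0, B 0.0, C 0.0 → max 0.0 km
Only Point D has all residuals ≈ 0.

Point D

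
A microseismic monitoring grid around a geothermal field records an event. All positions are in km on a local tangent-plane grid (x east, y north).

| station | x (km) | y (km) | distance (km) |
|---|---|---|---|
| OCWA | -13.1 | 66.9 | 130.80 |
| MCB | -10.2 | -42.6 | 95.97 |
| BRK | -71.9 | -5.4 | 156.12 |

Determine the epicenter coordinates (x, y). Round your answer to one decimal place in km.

Circle about each station: (x + 13.1)² + (y − 66.9)² = 130.80²; (x + 10.2)² + (y + 42.6)² = 95.97²; (x + 71.9)² + (y + 5.4)² = 156.12².
Subtracting the OCWA equation from the MCB and BRK equations removes the quadratic terms:
5.8 x − 219.0 y = 5169.98
-117.6 x − 144.6 y = -6713.26
Solving the 2×2 system: x ≈ 83.4, y ≈ -21.4 km.
Check against OCWA (with the unrounded x, y): √((x + 13.1)²+(y − 66.9)²) = 130.80 ≈ 130.80 km. ✓

x ≈ 83.4 km, y ≈ -21.4 km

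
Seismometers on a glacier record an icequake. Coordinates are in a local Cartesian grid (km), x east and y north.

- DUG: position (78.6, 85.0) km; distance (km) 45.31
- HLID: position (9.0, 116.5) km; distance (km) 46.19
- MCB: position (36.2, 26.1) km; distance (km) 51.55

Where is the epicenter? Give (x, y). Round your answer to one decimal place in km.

Circle about each station: (x − 78.6)² + (y − 85.0)² = 45.31²; (x − 9.0)² + (y − 116.5)² = 46.19²; (x − 36.2)² + (y − 26.1)² = 51.55².
Subtracting the DUG equation from the HLID and MCB equations removes the quadratic terms:
-139.2 x + 63.0 y = 169.77
-84.8 x − 117.8 y = -12015.72
Solving the 2×2 system: x ≈ 33.9, y ≈ 77.6 km.

x ≈ 33.9 km, y ≈ 77.6 km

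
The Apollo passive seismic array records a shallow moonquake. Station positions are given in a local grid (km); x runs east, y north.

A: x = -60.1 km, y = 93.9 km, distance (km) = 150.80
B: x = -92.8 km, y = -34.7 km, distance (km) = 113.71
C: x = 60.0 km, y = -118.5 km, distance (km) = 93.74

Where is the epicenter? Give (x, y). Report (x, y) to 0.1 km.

x ≈ 20.9 km, y ≈ -33.3 km

Circle about each station: (x + 60.1)² + (y − 93.9)² = 150.80²; (x + 92.8)² + (y + 34.7)² = 113.71²; (x − 60.0)² + (y + 118.5)² = 93.74².
Subtracting the A equation from the B and C equations removes the quadratic terms:
-65.4 x − 257.2 y = 7197.39
240.2 x − 424.8 y = 19166.48
Solving the 2×2 system: x ≈ 20.9, y ≈ -33.3 km.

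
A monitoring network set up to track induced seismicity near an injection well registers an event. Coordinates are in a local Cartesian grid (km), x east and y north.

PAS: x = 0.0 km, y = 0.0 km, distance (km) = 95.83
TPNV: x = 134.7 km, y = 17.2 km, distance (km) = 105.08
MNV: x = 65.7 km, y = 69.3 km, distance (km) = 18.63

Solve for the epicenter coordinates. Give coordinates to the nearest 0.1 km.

Circle about each station: x² + y² = 95.83²; (x − 134.7)² + (y − 17.2)² = 105.08²; (x − 65.7)² + (y − 69.3)² = 18.63².
Subtracting pairs of circle equations eliminates x²+y² and gives linear equations (the radical axes):
269.4 x + 34.4 y = 16581.51
131.4 x + 138.6 y = 17955.29
Solving the 2×2 system: x ≈ 51.2, y ≈ 81.0 km.

(51.2, 81.0)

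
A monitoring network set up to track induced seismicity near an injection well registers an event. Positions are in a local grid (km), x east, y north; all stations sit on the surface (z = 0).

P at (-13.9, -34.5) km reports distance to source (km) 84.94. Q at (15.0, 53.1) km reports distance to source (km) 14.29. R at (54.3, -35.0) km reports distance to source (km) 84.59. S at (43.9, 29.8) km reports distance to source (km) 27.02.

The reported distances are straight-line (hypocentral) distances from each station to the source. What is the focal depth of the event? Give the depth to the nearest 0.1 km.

Each station gives a sphere (x−x_i)² + (y−y_i)² + z² = d_i² (stations at z=0).
Subtracting the P sphere from Q and R: z² cancels, leaving linear equations in x and y:
57.8 x + 175.2 y = 8671.75
136.4 x − 1.0 y = 2849.37
Solving: x ≈ 21.201, y ≈ 42.502 km (keep extra digits for the depth step; rounded: 21.2, 42.5).
Then from the P sphere: z² = 84.94² − (x + 13.9)² − (y + 34.5)² with x = 21.201, y = 42.502, so z ≈ 7.309 ≈ 7.3 km.

depth ≈ 7.3 km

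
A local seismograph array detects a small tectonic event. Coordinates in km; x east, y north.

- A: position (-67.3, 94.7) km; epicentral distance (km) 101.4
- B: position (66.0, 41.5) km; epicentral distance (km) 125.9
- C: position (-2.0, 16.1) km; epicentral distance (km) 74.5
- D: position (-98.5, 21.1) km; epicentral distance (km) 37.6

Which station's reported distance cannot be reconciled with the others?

Solve using three stations at a time. Using A, C, D (subtract circle equations pairwise → linear system) gives (x, y) ≈ (-73.0, -6.5).
Distances from that point to each station vs reported:
  A: calculated 101.4 vs reported 101.4 → residual 0.0 km
  B: calculated 147.1 vs reported 125.9 → residual 21.2 km
  C: calculated 74.5 vs reported 74.5 → residual 0.0 km
  D: calculated 37.6 vs reported 37.6 → residual 0.0 km
A, C, D are mutually consistent (residuals ≈ 0); B is off by 21.2 km.

B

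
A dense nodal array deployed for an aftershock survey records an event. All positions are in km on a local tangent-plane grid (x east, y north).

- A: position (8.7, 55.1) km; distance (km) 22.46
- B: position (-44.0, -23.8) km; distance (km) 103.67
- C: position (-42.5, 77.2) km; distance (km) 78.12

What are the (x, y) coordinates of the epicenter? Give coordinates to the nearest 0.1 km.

Circle about each station: (x − 8.7)² + (y − 55.1)² = 22.46²; (x + 44.0)² + (y + 23.8)² = 103.67²; (x + 42.5)² + (y − 77.2)² = 78.12².
Subtracting the A equation from the B and C equations removes the quadratic terms:
-105.4 x − 157.8 y = -10852.28
-102.4 x + 44.2 y = -943.89
Solving the 2×2 system: x ≈ 30.2, y ≈ 48.6 km.

x ≈ 30.2 km, y ≈ 48.6 km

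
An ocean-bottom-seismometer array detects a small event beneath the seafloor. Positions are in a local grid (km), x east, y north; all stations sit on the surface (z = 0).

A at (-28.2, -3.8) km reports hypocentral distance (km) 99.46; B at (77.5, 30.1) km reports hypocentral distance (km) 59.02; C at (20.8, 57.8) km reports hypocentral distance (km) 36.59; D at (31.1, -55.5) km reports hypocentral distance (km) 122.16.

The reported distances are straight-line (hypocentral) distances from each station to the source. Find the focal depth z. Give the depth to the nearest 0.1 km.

z ≈ 31.3 km

Each station gives a sphere (x−x_i)² + (y−y_i)² + z² = d_i² (stations at z=0).
Subtracting the A sphere from B and C: z² cancels, leaving linear equations in x and y:
211.4 x + 67.8 y = 12511.51
98.0 x + 123.2 y = 11517.26
Solving: x ≈ 39.203, y ≈ 62.300 km (keep extra digits for the depth step; rounded: 39.2, 62.3).
Then from the A sphere: z² = 99.46² − (x + 28.2)² − (y + 3.8)² with x = 39.203, y = 62.300, so z ≈ 31.304 ≈ 31.3 km.
Check against D (with the unrounded solution): distance 122.16 ≈ 122.16 km. ✓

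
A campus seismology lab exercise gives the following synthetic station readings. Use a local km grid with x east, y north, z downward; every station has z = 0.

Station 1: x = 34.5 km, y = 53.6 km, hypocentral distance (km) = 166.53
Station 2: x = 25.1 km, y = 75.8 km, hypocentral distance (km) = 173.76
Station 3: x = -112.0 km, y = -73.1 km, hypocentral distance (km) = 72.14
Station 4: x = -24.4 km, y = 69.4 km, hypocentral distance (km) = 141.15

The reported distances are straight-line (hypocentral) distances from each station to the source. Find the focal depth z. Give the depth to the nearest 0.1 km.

Each station gives a sphere (x−x_i)² + (y−y_i)² + z² = d_i² (stations at z=0).
Subtracting the Station 1 sphere from Station 2 and Station 3: z² cancels, leaving linear equations in x and y:
-18.8 x + 44.4 y = -147.86
-293.0 x − 253.4 y = 36352.46
Solving: x ≈ -88.706, y ≈ -40.890 km (keep extra digits for the depth step; rounded: -88.7, -40.9).
Then from the Station 1 sphere: z² = 166.53² − (x − 34.5)² − (y − 53.6)² with x = -88.706, y = -40.890, so z ≈ 60.201 ≈ 60.2 km.

depth ≈ 60.2 km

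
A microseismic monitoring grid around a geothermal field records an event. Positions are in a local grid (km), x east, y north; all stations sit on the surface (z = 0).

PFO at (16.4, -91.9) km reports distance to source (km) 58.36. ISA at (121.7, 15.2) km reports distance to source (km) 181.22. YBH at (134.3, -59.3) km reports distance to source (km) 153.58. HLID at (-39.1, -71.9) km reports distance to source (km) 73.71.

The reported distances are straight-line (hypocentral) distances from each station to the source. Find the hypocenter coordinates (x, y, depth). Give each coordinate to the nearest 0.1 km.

x ≈ -1.8 km, y ≈ -106.1 km, depth ≈ 53.6 km

Each station gives a sphere (x−x_i)² + (y−y_i)² + z² = d_i² (stations at z=0).
Subtracting the PFO sphere from ISA and YBH: z² cancels, leaving linear equations in x and y:
210.6 x + 214.2 y = -23107.44
235.8 x + 65.2 y = -7342.52
Solving: x ≈ -1.799, y ≈ -106.109 km (keep extra digits for the depth step; rounded: -1.8, -106.1).
Then from the PFO sphere: z² = 58.36² − (x − 16.4)² − (y + 91.9)² with x = -1.799, y = -106.109, so z ≈ 53.598 ≈ 53.6 km.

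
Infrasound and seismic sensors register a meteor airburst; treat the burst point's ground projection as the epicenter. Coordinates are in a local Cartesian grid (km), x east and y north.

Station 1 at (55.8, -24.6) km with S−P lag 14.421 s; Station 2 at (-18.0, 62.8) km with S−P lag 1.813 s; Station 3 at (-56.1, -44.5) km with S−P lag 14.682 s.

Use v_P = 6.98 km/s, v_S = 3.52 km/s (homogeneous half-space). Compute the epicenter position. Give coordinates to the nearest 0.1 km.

Distance from S−P lag: d = Δt · v_P v_S / (v_P − v_S) = Δt · (6.98·3.52)/(6.98−3.52) ≈ 7.1010·Δt.
So d_Station 1 = 102.40, d_Station 2 = 12.87, d_Station 3 = 104.26 km.
Circle about each station: (x − 55.8)² + (y + 24.6)² = 102.40²; (x + 18.0)² + (y − 62.8)² = 12.87²; (x + 56.1)² + (y + 44.5)² = 104.26².
Subtracting pairs of circle equations eliminates x²+y² and gives linear equations (the radical axes):
-147.6 x + 174.8 y = 10869.16
-223.8 x − 39.8 y = 1024.27
Solving the 2×2 system: x ≈ -13.6, y ≈ 50.7 km.

-13.6 km east, 50.7 km north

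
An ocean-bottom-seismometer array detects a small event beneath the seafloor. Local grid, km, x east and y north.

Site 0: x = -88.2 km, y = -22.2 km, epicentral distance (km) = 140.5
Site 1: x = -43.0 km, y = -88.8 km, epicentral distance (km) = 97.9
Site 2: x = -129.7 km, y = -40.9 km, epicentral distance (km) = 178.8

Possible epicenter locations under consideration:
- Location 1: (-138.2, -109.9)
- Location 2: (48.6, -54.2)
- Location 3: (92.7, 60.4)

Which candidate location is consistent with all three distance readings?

Location 2

For each candidate, compare |candidate − station| to the reported distance:
Location 1: residuals Site 0 39.5, Site 1 0.4, Site 2 109.3 → max 109.3 km
Location 2: residuals Site 0 0.0, Site 1 0.0, Site 2 0.0 → max 0.0 km
Location 3: residuals Site 0 58.4, Site 1 103.8, Site 2 65.6 → max 103.8 km
Only Location 2 has all residuals ≈ 0.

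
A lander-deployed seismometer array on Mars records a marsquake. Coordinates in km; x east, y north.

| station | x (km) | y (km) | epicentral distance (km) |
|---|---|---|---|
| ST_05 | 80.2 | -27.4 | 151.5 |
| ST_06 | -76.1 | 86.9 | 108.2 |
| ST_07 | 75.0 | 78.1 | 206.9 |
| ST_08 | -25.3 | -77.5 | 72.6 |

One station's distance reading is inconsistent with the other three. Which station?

Solve using three stations at a time. Using ST_05, ST_06, ST_08 (subtract circle equations pairwise → linear system) gives (x, y) ≈ (-71.2, -21.2).
Distances from that point to each station vs reported:
  ST_05: calculated 151.5 vs reported 151.5 → residual 0.0 km
  ST_06: calculated 108.2 vs reported 108.2 → residual 0.0 km
  ST_07: calculated 176.7 vs reported 206.9 → residual 30.2 km
  ST_08: calculated 72.6 vs reported 72.6 → residual 0.0 km
ST_05, ST_06, ST_08 are mutually consistent (residuals ≈ 0); ST_07 is off by 30.2 km.

ST_07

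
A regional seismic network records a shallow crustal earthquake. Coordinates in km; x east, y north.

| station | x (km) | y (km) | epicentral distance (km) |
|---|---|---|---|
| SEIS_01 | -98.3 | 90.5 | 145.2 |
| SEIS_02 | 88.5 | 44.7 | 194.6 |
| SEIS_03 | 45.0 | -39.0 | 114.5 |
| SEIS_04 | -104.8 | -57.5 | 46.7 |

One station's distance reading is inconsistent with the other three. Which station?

Solve using three stations at a time. Using SEIS_02, SEIS_03, SEIS_04 (subtract circle equations pairwise → linear system) gives (x, y) ≈ (-62.7, -77.8).
Distances from that point to each station vs reported:
  SEIS_01: calculated 172.0 vs reported 145.2 → residual 26.8 km
  SEIS_02: calculated 194.6 vs reported 194.6 → residual 0.0 km
  SEIS_03: calculated 114.5 vs reported 114.5 → residual 0.0 km
  SEIS_04: calculated 46.7 vs reported 46.7 → residual 0.0 km
SEIS_02, SEIS_03, SEIS_04 are mutually consistent (residuals ≈ 0); SEIS_01 is off by 26.8 km.

SEIS_01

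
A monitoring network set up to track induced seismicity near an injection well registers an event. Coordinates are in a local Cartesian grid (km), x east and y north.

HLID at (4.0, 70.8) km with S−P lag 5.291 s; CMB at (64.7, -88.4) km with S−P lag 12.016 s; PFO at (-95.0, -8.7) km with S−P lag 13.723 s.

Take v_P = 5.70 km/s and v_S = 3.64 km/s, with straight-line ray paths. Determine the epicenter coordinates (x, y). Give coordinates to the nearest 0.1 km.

Distance from S−P lag: d = Δt · v_P v_S / (v_P − v_S) = Δt · (5.70·3.64)/(5.70−3.64) ≈ 10.0718·Δt.
So d_HLID = 53.29, d_CMB = 121.02, d_PFO = 138.22 km.
Circle about each station: (x − 4.0)² + (y − 70.8)² = 53.29²; (x − 64.7)² + (y + 88.4)² = 121.02²; (x + 95.0)² + (y + 8.7)² = 138.22².
Subtracting pairs of circle equations eliminates x²+y² and gives linear equations (the radical axes):
121.4 x − 318.4 y = -4834.01
-198.0 x − 159.0 y = -12192.89
Solving the 2×2 system: x ≈ 37.8, y ≈ 29.6 km.

x ≈ 37.8 km, y ≈ 29.6 km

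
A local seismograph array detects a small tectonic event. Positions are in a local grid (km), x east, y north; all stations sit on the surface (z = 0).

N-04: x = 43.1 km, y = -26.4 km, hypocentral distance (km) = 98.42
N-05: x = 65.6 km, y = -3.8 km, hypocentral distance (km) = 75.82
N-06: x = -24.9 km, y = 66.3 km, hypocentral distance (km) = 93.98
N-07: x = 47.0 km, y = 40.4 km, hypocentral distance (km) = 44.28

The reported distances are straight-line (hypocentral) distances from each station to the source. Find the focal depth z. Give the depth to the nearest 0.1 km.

34.2 km

Each station gives a sphere (x−x_i)² + (y−y_i)² + z² = d_i² (stations at z=0).
Subtracting the N-04 sphere from N-05 and N-06: z² cancels, leaving linear equations in x and y:
45.0 x + 45.2 y = 5701.05
-136.0 x + 185.4 y = 3315.39
Solving: x ≈ 62.602, y ≈ 63.804 km (keep extra digits for the depth step; rounded: 62.6, 63.8).
Then from the N-04 sphere: z² = 98.42² − (x − 43.1)² − (y + 26.4)² with x = 62.602, y = 63.804, so z ≈ 34.197 ≈ 34.2 km.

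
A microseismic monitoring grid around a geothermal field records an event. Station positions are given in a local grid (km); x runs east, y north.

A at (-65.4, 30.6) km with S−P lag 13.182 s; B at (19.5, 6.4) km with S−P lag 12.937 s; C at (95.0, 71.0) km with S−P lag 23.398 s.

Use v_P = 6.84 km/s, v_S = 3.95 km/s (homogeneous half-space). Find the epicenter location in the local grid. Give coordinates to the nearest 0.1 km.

Distance from S−P lag: d = Δt · v_P v_S / (v_P − v_S) = Δt · (6.84·3.95)/(6.84−3.95) ≈ 9.3488·Δt.
So d_A = 123.24, d_B = 120.95, d_C = 218.74 km.
Circle about each station: (x + 65.4)² + (y − 30.6)² = 123.24²; (x − 19.5)² + (y − 6.4)² = 120.95²; (x − 95.0)² + (y − 71.0)² = 218.74².
Subtracting the A equation from the B and C equations removes the quadratic terms:
169.8 x − 48.4 y = -4233.11
320.8 x + 80.8 y = -23806.61
Solving the 2×2 system: x ≈ -51.1, y ≈ -91.8 km.

(-51.1, -91.8)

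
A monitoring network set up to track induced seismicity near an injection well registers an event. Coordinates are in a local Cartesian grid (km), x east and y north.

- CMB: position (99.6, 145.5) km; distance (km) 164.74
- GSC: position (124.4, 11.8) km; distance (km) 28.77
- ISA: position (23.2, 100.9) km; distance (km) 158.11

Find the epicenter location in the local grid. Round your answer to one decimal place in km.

Circle about each station: (x − 99.6)² + (y − 145.5)² = 164.74²; (x − 124.4)² + (y − 11.8)² = 28.77²; (x − 23.2)² + (y − 100.9)² = 158.11².
Subtracting the CMB equation from the GSC and ISA equations removes the quadratic terms:
49.6 x − 267.4 y = 10835.74
-152.8 x − 89.2 y = -18230.86
Solving the 2×2 system: x ≈ 129.0, y ≈ -16.6 km.
Check against CMB (with the unrounded x, y): √((x − 99.6)²+(y − 145.5)²) = 164.74 ≈ 164.74 km. ✓

(129.0, -16.6)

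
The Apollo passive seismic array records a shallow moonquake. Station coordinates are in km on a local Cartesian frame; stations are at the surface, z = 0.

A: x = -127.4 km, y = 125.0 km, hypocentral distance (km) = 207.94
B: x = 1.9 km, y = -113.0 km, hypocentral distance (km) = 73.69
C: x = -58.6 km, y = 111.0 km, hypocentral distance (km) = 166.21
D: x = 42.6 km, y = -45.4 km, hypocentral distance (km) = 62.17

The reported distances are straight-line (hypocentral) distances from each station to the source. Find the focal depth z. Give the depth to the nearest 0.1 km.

27.8 km

Each station gives a sphere (x−x_i)² + (y−y_i)² + z² = d_i² (stations at z=0).
Subtracting the A sphere from B and C: z² cancels, leaving linear equations in x and y:
258.6 x − 476.0 y = 18725.68
137.6 x − 28.0 y = -487.52
Solving: x ≈ -12.984, y ≈ -46.393 km (keep extra digits for the depth step; rounded: -13.0, -46.4).
Then from the A sphere: z² = 207.94² − (x + 127.4)² − (y − 125.0)² with x = -12.984, y = -46.393, so z ≈ 27.793 ≈ 27.8 km.
Check against D (with the unrounded solution): distance 62.15 ≈ 62.17 km. ✓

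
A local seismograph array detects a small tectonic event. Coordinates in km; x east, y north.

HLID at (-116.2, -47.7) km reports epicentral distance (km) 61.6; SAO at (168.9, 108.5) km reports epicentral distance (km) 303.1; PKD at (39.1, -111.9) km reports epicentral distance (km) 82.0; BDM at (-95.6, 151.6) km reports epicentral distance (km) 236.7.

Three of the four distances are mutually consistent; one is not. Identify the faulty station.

PKD

Solve using three stations at a time. Using HLID, SAO, BDM (subtract circle equations pairwise → linear system) gives (x, y) ≈ (-65.9, -83.2).
Distances from that point to each station vs reported:
  HLID: calculated 61.6 vs reported 61.6 → residual 0.0 km
  SAO: calculated 303.1 vs reported 303.1 → residual 0.0 km
  PKD: calculated 108.8 vs reported 82.0 → residual 26.8 km
  BDM: calculated 236.7 vs reported 236.7 → residual 0.0 km
HLID, SAO, BDM are mutually consistent (residuals ≈ 0); PKD is off by 26.8 km.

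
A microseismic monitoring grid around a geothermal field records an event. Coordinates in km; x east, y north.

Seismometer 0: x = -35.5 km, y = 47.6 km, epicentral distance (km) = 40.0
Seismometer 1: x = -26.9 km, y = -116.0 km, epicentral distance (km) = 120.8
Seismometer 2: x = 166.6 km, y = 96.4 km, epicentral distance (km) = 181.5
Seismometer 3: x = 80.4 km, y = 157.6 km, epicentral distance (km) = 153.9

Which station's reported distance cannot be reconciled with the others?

Solve using three stations at a time. Using Seismometer 0, Seismometer 2, Seismometer 3 (subtract circle equations pairwise → linear system) gives (x, y) ≈ (-1.1, 27.1).
Distances from that point to each station vs reported:
  Seismometer 0: calculated 40.0 vs reported 40.0 → residual 0.0 km
  Seismometer 1: calculated 145.4 vs reported 120.8 → residual 24.6 km
  Seismometer 2: calculated 181.5 vs reported 181.5 → residual 0.0 km
  Seismometer 3: calculated 153.9 vs reported 153.9 → residual 0.0 km
Seismometer 0, Seismometer 2, Seismometer 3 are mutually consistent (residuals ≈ 0); Seismometer 1 is off by 24.6 km.

Seismometer 1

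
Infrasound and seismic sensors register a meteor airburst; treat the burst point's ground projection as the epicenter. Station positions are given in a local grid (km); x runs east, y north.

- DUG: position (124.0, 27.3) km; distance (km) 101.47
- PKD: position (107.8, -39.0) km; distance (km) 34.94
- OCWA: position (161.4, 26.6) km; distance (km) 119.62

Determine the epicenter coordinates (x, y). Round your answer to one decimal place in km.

(87.3, -67.3)

Circle about each station: (x − 124.0)² + (y − 27.3)² = 101.47²; (x − 107.8)² + (y + 39.0)² = 34.94²; (x − 161.4)² + (y − 26.6)² = 119.62².
Subtracting pairs of circle equations eliminates x²+y² and gives linear equations (the radical axes):
-32.4 x − 132.6 y = 6095.91
74.8 x − 1.4 y = 6623.45
Solving the 2×2 system: x ≈ 87.3, y ≈ -67.3 km.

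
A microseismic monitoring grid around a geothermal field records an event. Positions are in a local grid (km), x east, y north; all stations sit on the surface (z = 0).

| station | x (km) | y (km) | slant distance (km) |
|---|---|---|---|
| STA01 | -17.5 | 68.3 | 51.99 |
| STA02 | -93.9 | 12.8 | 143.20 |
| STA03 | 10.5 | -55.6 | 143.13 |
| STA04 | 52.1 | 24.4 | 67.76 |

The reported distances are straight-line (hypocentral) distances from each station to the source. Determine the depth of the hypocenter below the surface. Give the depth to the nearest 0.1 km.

Each station gives a sphere (x−x_i)² + (y−y_i)² + z² = d_i² (stations at z=0).
Subtracting the STA01 sphere from STA02 and STA03: z² cancels, leaving linear equations in x and y:
-152.8 x − 111.0 y = -13793.37
56.0 x − 247.8 y = -19552.77
Solving: x ≈ 28.304, y ≈ 85.302 km (keep extra digits for the depth step; rounded: 28.3, 85.3).
Then from the STA01 sphere: z² = 51.99² − (x + 17.5)² − (y − 68.3)² with x = 28.304, y = 85.302, so z ≈ 17.773 ≈ 17.8 km.

depth ≈ 17.8 km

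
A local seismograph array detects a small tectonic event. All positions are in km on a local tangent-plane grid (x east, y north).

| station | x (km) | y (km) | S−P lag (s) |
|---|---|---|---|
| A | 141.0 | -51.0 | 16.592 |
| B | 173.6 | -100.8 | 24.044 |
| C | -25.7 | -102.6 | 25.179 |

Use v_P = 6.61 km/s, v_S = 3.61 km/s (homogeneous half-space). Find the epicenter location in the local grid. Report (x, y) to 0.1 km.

Distance from S−P lag: d = Δt · v_P v_S / (v_P − v_S) = Δt · (6.61·3.61)/(6.61−3.61) ≈ 7.9540·Δt.
So d_A = 131.97, d_B = 191.25, d_C = 200.27 km.
Circle about each station: (x − 141.0)² + (y + 51.0)² = 131.97²; (x − 173.6)² + (y + 100.8)² = 191.25²; (x + 25.7)² + (y + 102.6)² = 200.27².
Subtracting the A equation from the B and C equations removes the quadratic terms:
65.2 x − 99.6 y = -1344.88
-333.4 x − 103.2 y = -33986.74
Solving the 2×2 system: x ≈ 81.3, y ≈ 66.7 km.

81.3 km east, 66.7 km north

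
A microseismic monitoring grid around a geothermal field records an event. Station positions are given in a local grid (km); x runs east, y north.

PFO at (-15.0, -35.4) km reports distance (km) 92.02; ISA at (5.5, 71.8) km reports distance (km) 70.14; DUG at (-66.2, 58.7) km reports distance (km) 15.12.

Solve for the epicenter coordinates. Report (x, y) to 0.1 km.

Circle about each station: (x + 15.0)² + (y + 35.4)² = 92.02²; (x − 5.5)² + (y − 71.8)² = 70.14²; (x + 66.2)² + (y − 58.7)² = 15.12².
Subtracting pairs of circle equations eliminates x²+y² and gives linear equations (the radical axes):
41.0 x + 214.4 y = 7255.39
-102.4 x + 188.2 y = 14589.04
Solving the 2×2 system: x ≈ -59.4, y ≈ 45.2 km.
Check against PFO (with the unrounded x, y): √((x + 15.0)²+(y + 35.4)²) = 92.02 ≈ 92.02 km. ✓

-59.4 km east, 45.2 km north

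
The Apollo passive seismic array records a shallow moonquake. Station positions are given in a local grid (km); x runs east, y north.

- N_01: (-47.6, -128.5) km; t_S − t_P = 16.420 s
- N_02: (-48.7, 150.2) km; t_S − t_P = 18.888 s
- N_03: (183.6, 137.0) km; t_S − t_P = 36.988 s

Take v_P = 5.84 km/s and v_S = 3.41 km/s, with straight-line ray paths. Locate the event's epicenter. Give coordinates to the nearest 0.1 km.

-86.9 km east, 0.2 km north

Distance from S−P lag: d = Δt · v_P v_S / (v_P − v_S) = Δt · (5.84·3.41)/(5.84−3.41) ≈ 8.1952·Δt.
So d_N_01 = 134.57, d_N_02 = 154.79, d_N_03 = 303.13 km.
Circle about each station: (x + 47.6)² + (y + 128.5)² = 134.57²; (x + 48.7)² + (y − 150.2)² = 154.79²; (x − 183.6)² + (y − 137.0)² = 303.13².
Subtracting the N_01 equation from the N_02 and N_03 equations removes the quadratic terms:
-2.2 x + 557.4 y = 302.86
462.4 x + 531.0 y = -40078.76
Solving the 2×2 system: x ≈ -86.9, y ≈ 0.2 km.
Check against N_01 (with the unrounded x, y): √((x + 47.6)²+(y + 128.5)²) = 134.57 ≈ 134.57 km. ✓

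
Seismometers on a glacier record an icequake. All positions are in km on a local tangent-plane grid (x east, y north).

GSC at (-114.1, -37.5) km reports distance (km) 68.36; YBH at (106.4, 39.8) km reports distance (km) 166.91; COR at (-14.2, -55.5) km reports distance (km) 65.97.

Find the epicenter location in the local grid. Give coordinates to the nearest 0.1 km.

x ≈ -54.8 km, y ≈ -3.5 km

Circle about each station: (x + 114.1)² + (y + 37.5)² = 68.36²; (x − 106.4)² + (y − 39.8)² = 166.91²; (x + 14.2)² + (y + 55.5)² = 65.97².
Subtracting the GSC equation from the YBH and COR equations removes the quadratic terms:
441.0 x + 154.6 y = -24705.92
199.8 x − 36.0 y = -10822.12
Solving the 2×2 system: x ≈ -54.8, y ≈ -3.5 km.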